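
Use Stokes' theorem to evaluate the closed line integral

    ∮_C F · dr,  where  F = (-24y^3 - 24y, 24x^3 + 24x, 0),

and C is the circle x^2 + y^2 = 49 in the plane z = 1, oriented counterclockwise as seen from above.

Let S be the flat disk x^2 + y^2 ≤ 49 in the plane z = 1, with upward unit normal n̂ = ẑ. By Stokes' theorem,

    ∮_C F · dr = ∬_S (∇ × F) · n̂ dS = ∬_D (curl F)_z dA,

where D is the disk x^2 + y^2 ≤ 49.

Compute the curl of F = (-24y^3 - 24y, 24x^3 + 24x, 0):
    (∇ × F)_x = ∂F_z/∂y - ∂F_y/∂z = 0,
    (∇ × F)_y = ∂F_x/∂z - ∂F_z/∂x = 0,
    (∇ × F)_z = ∂F_y/∂x - ∂F_x/∂y = 72x^2 + 72y^2 + 48.

On z = 1, (curl F)_z = 72x^2 + 72y^2 + 48.

Convert to polar (x = r cos θ, y = r sin θ, dA = r dr dθ); the integrand becomes 72r^2 + 48, so

    ∬_D (curl F)_z dA = ∫_0^{2π} ∫_0^{7} (72r^2 + 48) · r dr dθ.

Inner (r from 0 to 7): 44394.
Outer (θ from 0 to 2π): 88788π.

Therefore ∮_C F · dr = 88788π.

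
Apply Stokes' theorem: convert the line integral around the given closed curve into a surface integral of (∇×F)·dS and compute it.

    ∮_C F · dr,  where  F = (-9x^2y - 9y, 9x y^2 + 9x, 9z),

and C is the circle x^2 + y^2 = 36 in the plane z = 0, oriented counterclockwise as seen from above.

Let S be the flat disk x^2 + y^2 ≤ 36 in the plane z = 0, with upward unit normal n̂ = ẑ. By Stokes' theorem,

    ∮_C F · dr = ∬_S (∇ × F) · n̂ dS = ∬_D (curl F)_z dA,

where D is the disk x^2 + y^2 ≤ 36.

Compute the curl of F = (-9x^2y - 9y, 9x y^2 + 9x, 9z):
    (∇ × F)_x = ∂F_z/∂y - ∂F_y/∂z = 0,
    (∇ × F)_y = ∂F_x/∂z - ∂F_z/∂x = 0,
    (∇ × F)_z = ∂F_y/∂x - ∂F_x/∂y = 9x^2 + 9y^2 + 18.

On z = 0, (curl F)_z = 9x^2 + 9y^2 + 18.

Convert to polar (x = r cos θ, y = r sin θ, dA = r dr dθ); the integrand becomes 9r^2 + 18, so

    ∬_D (curl F)_z dA = ∫_0^{2π} ∫_0^{6} (9r^2 + 18) · r dr dθ.

Inner (r from 0 to 6): 3240.
Outer (θ from 0 to 2π): 6480π.

Therefore ∮_C F · dr = 6480π.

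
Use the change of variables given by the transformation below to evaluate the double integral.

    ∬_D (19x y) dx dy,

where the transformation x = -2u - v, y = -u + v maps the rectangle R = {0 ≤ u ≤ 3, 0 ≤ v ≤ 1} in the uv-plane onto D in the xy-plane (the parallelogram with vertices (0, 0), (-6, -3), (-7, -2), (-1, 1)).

Compute the Jacobian determinant of (x, y) with respect to (u, v):

    ∂(x,y)/∂(u,v) = | -2  -1 | = (-2)(1) - (-1)(-1) = -3.
                   | -1  1 |

Its absolute value is |J| = 3 (the area scaling factor).

Substituting x = -2u - v, y = -u + v into the integrand,

    19x y → 38u^2 - 19u v - 19v^2,

so the integral becomes

    ∬_R (38u^2 - 19u v - 19v^2) · |J| du dv = ∫_0^3 ∫_0^1 (114u^2 - 57u v - 57v^2) dv du.

Inner (v): 114u^2 - 57u/2 - 19.
Outer (u): 3363/4.

Therefore ∬_D (19x y) dx dy = 3363/4.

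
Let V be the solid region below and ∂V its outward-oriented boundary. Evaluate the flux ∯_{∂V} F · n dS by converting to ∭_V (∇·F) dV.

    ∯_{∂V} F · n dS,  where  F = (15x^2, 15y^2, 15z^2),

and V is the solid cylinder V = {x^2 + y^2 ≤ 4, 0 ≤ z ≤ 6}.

By the divergence theorem,

    ∯_{∂V} F · n dS = ∭_V (∇ · F) dV.

Compute the divergence:
    ∇ · F = ∂F_x/∂x + ∂F_y/∂y + ∂F_z/∂z = 30x + 30y + 30z.

In cylindrical coordinates, x = r cos(θ), y = r sin(θ), z = z, dV = r dr dθ dz, with 0 ≤ r ≤ 2, 0 ≤ θ ≤ 2π, 0 ≤ z ≤ 6.

The integrand, after substitution and multiplying by the volume element, becomes (30sqrt(2)r sin(θ + π/4) + 30z) · r, so

    ∭_V (∇·F) dV = ∫_0^{2π} ∫_0^{2} ∫_0^{6} (30sqrt(2)r sin(θ + π/4) + 30z) · r dz dr dθ.

Inner (z from 0 to 6): 180r (sqrt(2)r sin(θ + π/4) + 3).
Middle (r from 0 to 2): 480sqrt(2)sin(θ + π/4) + 1080.
Outer (θ from 0 to 2π): 2160π.

Therefore ∯_{∂V} F · n dS = 2160π.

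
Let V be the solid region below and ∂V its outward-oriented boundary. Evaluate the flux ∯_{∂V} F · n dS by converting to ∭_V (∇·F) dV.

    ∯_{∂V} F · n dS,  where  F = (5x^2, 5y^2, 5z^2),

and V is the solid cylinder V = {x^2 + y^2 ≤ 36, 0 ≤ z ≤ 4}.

By the divergence theorem,

    ∯_{∂V} F · n dS = ∭_V (∇ · F) dV.

Compute the divergence:
    ∇ · F = ∂F_x/∂x + ∂F_y/∂y + ∂F_z/∂z = 10x + 10y + 10z.

In cylindrical coordinates, x = r cos(θ), y = r sin(θ), z = z, dV = r dr dθ dz, with 0 ≤ r ≤ 6, 0 ≤ θ ≤ 2π, 0 ≤ z ≤ 4.

The integrand, after substitution and multiplying by the volume element, becomes (10sqrt(2)r sin(θ + π/4) + 10z) · r, so

    ∭_V (∇·F) dV = ∫_0^{2π} ∫_0^{6} ∫_0^{4} (10sqrt(2)r sin(θ + π/4) + 10z) · r dz dr dθ.

Inner (z from 0 to 4): 40r (sqrt(2)r sin(θ + π/4) + 2).
Middle (r from 0 to 6): 2880sqrt(2)sin(θ + π/4) + 1440.
Outer (θ from 0 to 2π): 2880π.

Therefore ∯_{∂V} F · n dS = 2880π.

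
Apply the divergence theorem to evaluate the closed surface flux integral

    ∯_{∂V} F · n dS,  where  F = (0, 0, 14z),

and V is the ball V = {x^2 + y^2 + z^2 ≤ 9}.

By the divergence theorem,

    ∯_{∂V} F · n dS = ∭_V (∇ · F) dV.

Compute the divergence:
    ∇ · F = ∂F_x/∂x + ∂F_y/∂y + ∂F_z/∂z = 0 + 0 + 14 = 14.

In spherical coordinates, x = ρ sin(φ) cos(θ), y = ρ sin(φ) sin(θ), z = ρ cos(φ), dV = ρ^2 sin(φ) dρ dφ dθ, with 0 ≤ ρ ≤ 3, 0 ≤ φ ≤ π, 0 ≤ θ ≤ 2π.

The integrand, after substitution and multiplying by the volume element, becomes (14) · ρ^2 sin(φ), so

    ∭_V (∇·F) dV = ∫_0^{2π} ∫_0^{π} ∫_0^{3} (14) · ρ^2 sin(φ) dρ dφ dθ.

Inner (ρ from 0 to 3): 126sin(φ).
Middle (φ from 0 to π): 252.
Outer (θ from 0 to 2π): 504π.

Therefore ∯_{∂V} F · n dS = 504π.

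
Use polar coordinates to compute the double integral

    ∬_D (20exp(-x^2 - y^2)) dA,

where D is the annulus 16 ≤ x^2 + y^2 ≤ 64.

The region D is 4 ≤ r ≤ 8, 0 ≤ θ ≤ 2π in polar coordinates, where x = r cos(θ), y = r sin(θ), and dA = r dr dθ.

Under the substitution, the integrand becomes 20exp(-r^2), so

    ∬_D (20exp(-x^2 - y^2)) dA = ∫_{0}^{2π} ∫_{4}^{8} (20exp(-r^2)) · r dr dθ.

Inner integral (in r): ∫_{4}^{8} (20exp(-r^2)) · r dr = -(10 - 10exp(48))exp(-64).

Outer integral (in θ): ∫_{0}^{2π} (-(10 - 10exp(48))exp(-64)) dθ = -20π (1 - exp(48))exp(-64).

Therefore ∬_D (20exp(-x^2 - y^2)) dA = -20π (1 - exp(48))exp(-64).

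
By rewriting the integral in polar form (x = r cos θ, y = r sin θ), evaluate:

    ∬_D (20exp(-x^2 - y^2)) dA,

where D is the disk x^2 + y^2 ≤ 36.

The region D is 0 ≤ r ≤ 6, 0 ≤ θ ≤ 2π in polar coordinates, where x = r cos(θ), y = r sin(θ), and dA = r dr dθ.

Under the substitution, the integrand becomes 20exp(-r^2), so

    ∬_D (20exp(-x^2 - y^2)) dA = ∫_{0}^{2π} ∫_{0}^{6} (20exp(-r^2)) · r dr dθ.

Inner integral (in r): ∫_{0}^{6} (20exp(-r^2)) · r dr = 10 - 10exp(-36).

Outer integral (in θ): ∫_{0}^{2π} (10 - 10exp(-36)) dθ = -20π exp(-36) + 20π.

Therefore ∬_D (20exp(-x^2 - y^2)) dA = -20π exp(-36) + 20π.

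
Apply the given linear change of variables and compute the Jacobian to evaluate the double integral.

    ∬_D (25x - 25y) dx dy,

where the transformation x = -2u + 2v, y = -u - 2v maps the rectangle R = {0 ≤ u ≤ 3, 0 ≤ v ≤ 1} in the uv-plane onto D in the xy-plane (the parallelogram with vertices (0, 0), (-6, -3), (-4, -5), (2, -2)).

Compute the Jacobian determinant of (x, y) with respect to (u, v):

    ∂(x,y)/∂(u,v) = | -2  2 | = (-2)(-2) - (2)(-1) = 6.
                   | -1  -2 |

Its absolute value is |J| = 6 (the area scaling factor).

Substituting x = -2u + 2v, y = -u - 2v into the integrand,

    25x - 25y → -25u + 100v,

so the integral becomes

    ∬_R (-25u + 100v) · |J| du dv = ∫_0^3 ∫_0^1 (-150u + 600v) dv du.

Inner (v): 300 - 150u.
Outer (u): 225.

Therefore ∬_D (25x - 25y) dx dy = 225.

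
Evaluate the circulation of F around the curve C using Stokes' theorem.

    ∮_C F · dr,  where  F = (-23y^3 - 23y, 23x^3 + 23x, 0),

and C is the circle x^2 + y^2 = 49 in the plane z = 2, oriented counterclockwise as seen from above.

Let S be the flat disk x^2 + y^2 ≤ 49 in the plane z = 2, with upward unit normal n̂ = ẑ. By Stokes' theorem,

    ∮_C F · dr = ∬_S (∇ × F) · n̂ dS = ∬_D (curl F)_z dA,

where D is the disk x^2 + y^2 ≤ 49.

Compute the curl of F = (-23y^3 - 23y, 23x^3 + 23x, 0):
    (∇ × F)_x = ∂F_z/∂y - ∂F_y/∂z = 0,
    (∇ × F)_y = ∂F_x/∂z - ∂F_z/∂x = 0,
    (∇ × F)_z = ∂F_y/∂x - ∂F_x/∂y = 69x^2 + 69y^2 + 46.

On z = 2, (curl F)_z = 69x^2 + 69y^2 + 46.

Convert to polar (x = r cos θ, y = r sin θ, dA = r dr dθ); the integrand becomes 69r^2 + 46, so

    ∬_D (curl F)_z dA = ∫_0^{2π} ∫_0^{7} (69r^2 + 46) · r dr dθ.

Inner (r from 0 to 7): 170177/4.
Outer (θ from 0 to 2π): 170177π/2.

Therefore ∮_C F · dr = 170177π/2.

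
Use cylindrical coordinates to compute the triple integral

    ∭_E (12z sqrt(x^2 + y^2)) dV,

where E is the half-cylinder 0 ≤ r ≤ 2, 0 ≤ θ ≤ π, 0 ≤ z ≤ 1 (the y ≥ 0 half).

In cylindrical coordinates, x = r cos(θ), y = r sin(θ), z = z, and dV = r dr dθ dz.

The integrand becomes 12r z, so

    ∭_E (12z sqrt(x^2 + y^2)) dV = ∫_{0}^{π} ∫_{0}^{2} ∫_{0}^{1} (12r z) · r dz dr dθ.

Inner (z): 6r^2.
Middle (r from 0 to 2): 16.
Outer (θ): 16π.

Therefore the triple integral equals 16π.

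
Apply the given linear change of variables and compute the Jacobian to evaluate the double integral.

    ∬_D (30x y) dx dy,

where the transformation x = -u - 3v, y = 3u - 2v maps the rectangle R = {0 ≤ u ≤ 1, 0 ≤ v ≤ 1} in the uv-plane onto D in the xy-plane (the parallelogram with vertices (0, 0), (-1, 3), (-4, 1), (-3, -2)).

Compute the Jacobian determinant of (x, y) with respect to (u, v):

    ∂(x,y)/∂(u,v) = | -1  -3 | = (-1)(-2) - (-3)(3) = 11.
                   | 3  -2 |

Its absolute value is |J| = 11 (the area scaling factor).

Substituting x = -u - 3v, y = 3u - 2v into the integrand,

    30x y → -90u^2 - 210u v + 180v^2,

so the integral becomes

    ∬_R (-90u^2 - 210u v + 180v^2) · |J| du dv = ∫_0^1 ∫_0^1 (-990u^2 - 2310u v + 1980v^2) dv du.

Inner (v): -990u^2 - 1155u + 660.
Outer (u): -495/2.

Therefore ∬_D (30x y) dx dy = -495/2.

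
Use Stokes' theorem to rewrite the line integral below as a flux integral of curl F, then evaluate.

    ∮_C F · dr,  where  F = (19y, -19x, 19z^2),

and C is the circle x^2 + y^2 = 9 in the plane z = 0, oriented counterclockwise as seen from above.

Let S be the flat disk x^2 + y^2 ≤ 9 in the plane z = 0, with upward unit normal n̂ = ẑ. By Stokes' theorem,

    ∮_C F · dr = ∬_S (∇ × F) · n̂ dS = ∬_D (curl F)_z dA,

where D is the disk x^2 + y^2 ≤ 9.

Compute the curl of F = (19y, -19x, 19z^2):
    (∇ × F)_x = ∂F_z/∂y - ∂F_y/∂z = 0,
    (∇ × F)_y = ∂F_x/∂z - ∂F_z/∂x = 0,
    (∇ × F)_z = ∂F_y/∂x - ∂F_x/∂y = -38.

On z = 0, (curl F)_z = -38.

Convert to polar (x = r cos θ, y = r sin θ, dA = r dr dθ); the integrand becomes -38, so

    ∬_D (curl F)_z dA = ∫_0^{2π} ∫_0^{3} (-38) · r dr dθ.

Inner (r from 0 to 3): -171.
Outer (θ from 0 to 2π): -342π.

Therefore ∮_C F · dr = -342π.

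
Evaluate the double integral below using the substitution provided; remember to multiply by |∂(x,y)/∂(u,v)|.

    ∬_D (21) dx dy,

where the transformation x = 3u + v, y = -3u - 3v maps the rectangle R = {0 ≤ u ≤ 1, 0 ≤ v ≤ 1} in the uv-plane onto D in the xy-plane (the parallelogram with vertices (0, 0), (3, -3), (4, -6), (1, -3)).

Compute the Jacobian determinant of (x, y) with respect to (u, v):

    ∂(x,y)/∂(u,v) = | 3  1 | = (3)(-3) - (1)(-3) = -6.
                   | -3  -3 |

Its absolute value is |J| = 6 (the area scaling factor).

Substituting x = 3u + v, y = -3u - 3v into the integrand,

    21 → 21,

so the integral becomes

    ∬_R (21) · |J| du dv = ∫_0^1 ∫_0^1 (126) dv du.

Inner (v): 126.
Outer (u): 126.

Therefore ∬_D (21) dx dy = 126.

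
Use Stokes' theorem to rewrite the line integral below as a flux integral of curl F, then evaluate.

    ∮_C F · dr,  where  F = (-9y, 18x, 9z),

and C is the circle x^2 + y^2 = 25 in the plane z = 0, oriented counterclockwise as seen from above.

Let S be the flat disk x^2 + y^2 ≤ 25 in the plane z = 0, with upward unit normal n̂ = ẑ. By Stokes' theorem,

    ∮_C F · dr = ∬_S (∇ × F) · n̂ dS = ∬_D (curl F)_z dA,

where D is the disk x^2 + y^2 ≤ 25.

Compute the curl of F = (-9y, 18x, 9z):
    (∇ × F)_x = ∂F_z/∂y - ∂F_y/∂z = 0,
    (∇ × F)_y = ∂F_x/∂z - ∂F_z/∂x = 0,
    (∇ × F)_z = ∂F_y/∂x - ∂F_x/∂y = 27.

On z = 0, (curl F)_z = 27.

Convert to polar (x = r cos θ, y = r sin θ, dA = r dr dθ); the integrand becomes 27, so

    ∬_D (curl F)_z dA = ∫_0^{2π} ∫_0^{5} (27) · r dr dθ.

Inner (r from 0 to 5): 675/2.
Outer (θ from 0 to 2π): 675π.

Therefore ∮_C F · dr = 675π.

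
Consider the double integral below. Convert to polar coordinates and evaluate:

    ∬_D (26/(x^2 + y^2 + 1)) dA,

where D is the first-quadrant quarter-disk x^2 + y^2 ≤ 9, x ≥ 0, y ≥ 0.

The region D is 0 ≤ r ≤ 3, 0 ≤ θ ≤ π/2 in polar coordinates, where x = r cos(θ), y = r sin(θ), and dA = r dr dθ.

Under the substitution, the integrand becomes 26/(r^2 + 1), so

    ∬_D (26/(x^2 + y^2 + 1)) dA = ∫_{0}^{π/2} ∫_{0}^{3} (26/(r^2 + 1)) · r dr dθ.

Inner integral (in r): ∫_{0}^{3} (26/(r^2 + 1)) · r dr = log(10000000000000).

Outer integral (in θ): ∫_{0}^{π/2} (log(10000000000000)) dθ = log(10000000000000^(π/2)).

Therefore ∬_D (26/(x^2 + y^2 + 1)) dA = log(10000000000000^(π/2)).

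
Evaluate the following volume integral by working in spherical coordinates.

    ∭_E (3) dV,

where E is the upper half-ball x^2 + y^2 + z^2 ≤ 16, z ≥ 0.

In spherical coordinates, x = ρ sin(φ) cos(θ), y = ρ sin(φ) sin(θ), z = ρ cos(φ), and dV = ρ^2 sin(φ) dρ dφ dθ.

The integrand becomes 3, so

    ∭_E (3) dV = ∫_{0}^{2π} ∫_{0}^{π/2} ∫_{0}^{4} (3) · ρ^2 sin(φ) dρ dφ dθ.

Inner (ρ): 64sin(φ).
Middle (φ): 64.
Outer (θ): 128π.

Therefore the triple integral equals 128π.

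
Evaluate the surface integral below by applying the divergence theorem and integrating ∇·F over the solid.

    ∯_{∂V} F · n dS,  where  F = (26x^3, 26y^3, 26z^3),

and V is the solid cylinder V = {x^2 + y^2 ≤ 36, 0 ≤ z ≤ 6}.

By the divergence theorem,

    ∯_{∂V} F · n dS = ∭_V (∇ · F) dV.

Compute the divergence:
    ∇ · F = ∂F_x/∂x + ∂F_y/∂y + ∂F_z/∂z = 78x^2 + 78y^2 + 78z^2.

In cylindrical coordinates, x = r cos(θ), y = r sin(θ), z = z, dV = r dr dθ dz, with 0 ≤ r ≤ 6, 0 ≤ θ ≤ 2π, 0 ≤ z ≤ 6.

The integrand, after substitution and multiplying by the volume element, becomes (78r^2 + 78z^2) · r, so

    ∭_V (∇·F) dV = ∫_0^{2π} ∫_0^{6} ∫_0^{6} (78r^2 + 78z^2) · r dz dr dθ.

Inner (z from 0 to 6): 468r (r^2 + 12).
Middle (r from 0 to 6): 252720.
Outer (θ from 0 to 2π): 505440π.

Therefore ∯_{∂V} F · n dS = 505440π.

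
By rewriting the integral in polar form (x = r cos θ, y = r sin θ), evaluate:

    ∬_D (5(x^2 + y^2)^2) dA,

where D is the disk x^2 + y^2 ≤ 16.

The region D is 0 ≤ r ≤ 4, 0 ≤ θ ≤ 2π in polar coordinates, where x = r cos(θ), y = r sin(θ), and dA = r dr dθ.

Under the substitution, the integrand becomes 5r^4, so

    ∬_D (5(x^2 + y^2)^2) dA = ∫_{0}^{2π} ∫_{0}^{4} (5r^4) · r dr dθ.

Inner integral (in r): ∫_{0}^{4} (5r^4) · r dr = 10240/3.

Outer integral (in θ): ∫_{0}^{2π} (10240/3) dθ = 20480π/3.

Therefore ∬_D (5(x^2 + y^2)^2) dA = 20480π/3.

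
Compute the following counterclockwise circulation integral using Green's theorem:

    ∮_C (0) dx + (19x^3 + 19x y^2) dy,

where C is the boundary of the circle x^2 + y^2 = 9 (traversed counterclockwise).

Green's theorem converts the closed line integral into a double integral over the enclosed region D:

    ∮_C P dx + Q dy = ∬_D (∂Q/∂x - ∂P/∂y) dA.

Here P = 0, Q = 19x^3 + 19x y^2, so

    ∂Q/∂x = 57x^2 + 19y^2,    ∂P/∂y = 0,
    ∂Q/∂x - ∂P/∂y = 57x^2 + 19y^2.

D is the region x^2 + y^2 ≤ 9. Evaluating the double integral:

In polar coordinates (x = r cos θ, y = r sin θ, dA = r dr dθ) the integrand becomes 19r^2(cos(2θ) + 2), so

    ∬_D (57x^2 + 19y^2) dA = ∫_0^{2π} ∫_0^{3} (19r^2(cos(2θ) + 2)) · r dr dθ.

Inner (r from 0 to 3): 1539cos(2θ)/4 + 1539/2.
Outer (θ from 0 to 2π): 1539π.

Therefore ∮_C P dx + Q dy = 1539π.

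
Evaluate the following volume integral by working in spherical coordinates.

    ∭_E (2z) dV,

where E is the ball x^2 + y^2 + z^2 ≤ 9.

In spherical coordinates, x = ρ sin(φ) cos(θ), y = ρ sin(φ) sin(θ), z = ρ cos(φ), and dV = ρ^2 sin(φ) dρ dφ dθ.

The integrand becomes 2ρ cos(φ), so

    ∭_E (2z) dV = ∫_{0}^{2π} ∫_{0}^{π} ∫_{0}^{3} (2ρ cos(φ)) · ρ^2 sin(φ) dρ dφ dθ.

Inner (ρ): 81sin(2φ)/4.
Middle (φ): 0.
Outer (θ): 0.

Therefore the triple integral equals 0.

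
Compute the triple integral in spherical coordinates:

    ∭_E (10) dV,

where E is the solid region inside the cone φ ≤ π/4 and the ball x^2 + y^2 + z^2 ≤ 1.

In spherical coordinates, x = ρ sin(φ) cos(θ), y = ρ sin(φ) sin(θ), z = ρ cos(φ), and dV = ρ^2 sin(φ) dρ dφ dθ.

The integrand becomes 10, so

    ∭_E (10) dV = ∫_{0}^{2π} ∫_{0}^{π/4} ∫_{0}^{1} (10) · ρ^2 sin(φ) dρ dφ dθ.

Inner (ρ): 10sin(φ)/3.
Middle (φ): 10/3 - 5sqrt(2)/3.
Outer (θ): 10π (2 - sqrt(2))/3.

Therefore the triple integral equals 10π (2 - sqrt(2))/3.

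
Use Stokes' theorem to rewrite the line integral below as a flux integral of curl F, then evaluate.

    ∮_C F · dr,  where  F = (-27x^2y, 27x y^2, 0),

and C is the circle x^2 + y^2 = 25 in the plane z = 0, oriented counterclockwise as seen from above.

Let S be the flat disk x^2 + y^2 ≤ 25 in the plane z = 0, with upward unit normal n̂ = ẑ. By Stokes' theorem,

    ∮_C F · dr = ∬_S (∇ × F) · n̂ dS = ∬_D (curl F)_z dA,

where D is the disk x^2 + y^2 ≤ 25.

Compute the curl of F = (-27x^2y, 27x y^2, 0):
    (∇ × F)_x = ∂F_z/∂y - ∂F_y/∂z = 0,
    (∇ × F)_y = ∂F_x/∂z - ∂F_z/∂x = 0,
    (∇ × F)_z = ∂F_y/∂x - ∂F_x/∂y = 27x^2 + 27y^2.

On z = 0, (curl F)_z = 27x^2 + 27y^2.

Convert to polar (x = r cos θ, y = r sin θ, dA = r dr dθ); the integrand becomes 27r^2, so

    ∬_D (curl F)_z dA = ∫_0^{2π} ∫_0^{5} (27r^2) · r dr dθ.

Inner (r from 0 to 5): 16875/4.
Outer (θ from 0 to 2π): 16875π/2.

Therefore ∮_C F · dr = 16875π/2.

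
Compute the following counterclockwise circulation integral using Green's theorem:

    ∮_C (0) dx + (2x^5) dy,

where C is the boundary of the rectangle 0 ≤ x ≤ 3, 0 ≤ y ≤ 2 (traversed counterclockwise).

Green's theorem converts the closed line integral into a double integral over the enclosed region D:

    ∮_C P dx + Q dy = ∬_D (∂Q/∂x - ∂P/∂y) dA.

Here P = 0, Q = 2x^5, so

    ∂Q/∂x = 10x^4,    ∂P/∂y = 0,
    ∂Q/∂x - ∂P/∂y = 10x^4.

D is the region 0 ≤ x ≤ 3, 0 ≤ y ≤ 2. Evaluating the double integral:

    ∬_D (10x^4) dA = ∫_0^{3} ∫_0^{2} (10x^4) dy dx.

Inner (y from 0 to 2): 20x^4.
Outer (x from 0 to 3): 972.

Therefore ∮_C P dx + Q dy = 972.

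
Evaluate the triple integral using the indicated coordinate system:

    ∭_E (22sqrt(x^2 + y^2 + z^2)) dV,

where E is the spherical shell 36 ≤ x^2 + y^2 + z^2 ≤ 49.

In spherical coordinates, x = ρ sin(φ) cos(θ), y = ρ sin(φ) sin(θ), z = ρ cos(φ), and dV = ρ^2 sin(φ) dρ dφ dθ.

The integrand becomes 22ρ, so

    ∭_E (22sqrt(x^2 + y^2 + z^2)) dV = ∫_{0}^{2π} ∫_{0}^{π} ∫_{6}^{7} (22ρ) · ρ^2 sin(φ) dρ dφ dθ.

Inner (ρ): 12155sin(φ)/2.
Middle (φ): 12155.
Outer (θ): 24310π.

Therefore the triple integral equals 24310π.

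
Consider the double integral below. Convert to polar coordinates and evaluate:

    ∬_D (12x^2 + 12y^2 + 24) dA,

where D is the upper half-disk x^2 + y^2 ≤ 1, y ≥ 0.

The region D is 0 ≤ r ≤ 1, 0 ≤ θ ≤ π in polar coordinates, where x = r cos(θ), y = r sin(θ), and dA = r dr dθ.

Under the substitution, the integrand becomes 12r^2 + 24, so

    ∬_D (12x^2 + 12y^2 + 24) dA = ∫_{0}^{π} ∫_{0}^{1} (12r^2 + 24) · r dr dθ.

Inner integral (in r): ∫_{0}^{1} (12r^2 + 24) · r dr = 15.

Outer integral (in θ): ∫_{0}^{π} (15) dθ = 15π.

Therefore ∬_D (12x^2 + 12y^2 + 24) dA = 15π.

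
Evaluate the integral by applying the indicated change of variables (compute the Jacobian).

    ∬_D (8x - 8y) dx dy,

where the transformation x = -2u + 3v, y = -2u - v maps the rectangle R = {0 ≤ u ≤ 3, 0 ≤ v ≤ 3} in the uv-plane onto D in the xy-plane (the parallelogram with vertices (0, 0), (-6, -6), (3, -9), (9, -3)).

Compute the Jacobian determinant of (x, y) with respect to (u, v):

    ∂(x,y)/∂(u,v) = | -2  3 | = (-2)(-1) - (3)(-2) = 8.
                   | -2  -1 |

Its absolute value is |J| = 8 (the area scaling factor).

Substituting x = -2u + 3v, y = -2u - v into the integrand,

    8x - 8y → 32v,

so the integral becomes

    ∬_R (32v) · |J| du dv = ∫_0^3 ∫_0^3 (256v) dv du.

Inner (v): 1152.
Outer (u): 3456.

Therefore ∬_D (8x - 8y) dx dy = 3456.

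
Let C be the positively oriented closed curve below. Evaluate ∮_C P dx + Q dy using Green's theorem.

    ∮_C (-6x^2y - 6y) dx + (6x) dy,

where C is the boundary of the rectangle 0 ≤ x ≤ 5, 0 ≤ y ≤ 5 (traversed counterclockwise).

Green's theorem converts the closed line integral into a double integral over the enclosed region D:

    ∮_C P dx + Q dy = ∬_D (∂Q/∂x - ∂P/∂y) dA.

Here P = -6x^2y - 6y, Q = 6x, so

    ∂Q/∂x = 6,    ∂P/∂y = -6x^2 - 6,
    ∂Q/∂x - ∂P/∂y = 6x^2 + 12.

D is the region 0 ≤ x ≤ 5, 0 ≤ y ≤ 5. Evaluating the double integral:

    ∬_D (6x^2 + 12) dA = ∫_0^{5} ∫_0^{5} (6x^2 + 12) dy dx.

Inner (y from 0 to 5): 30x^2 + 60.
Outer (x from 0 to 5): 1550.

Therefore ∮_C P dx + Q dy = 1550.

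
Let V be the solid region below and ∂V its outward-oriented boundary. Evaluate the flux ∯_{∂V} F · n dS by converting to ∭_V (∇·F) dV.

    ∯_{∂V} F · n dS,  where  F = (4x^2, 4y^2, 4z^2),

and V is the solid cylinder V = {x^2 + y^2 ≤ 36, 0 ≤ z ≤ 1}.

By the divergence theorem,

    ∯_{∂V} F · n dS = ∭_V (∇ · F) dV.

Compute the divergence:
    ∇ · F = ∂F_x/∂x + ∂F_y/∂y + ∂F_z/∂z = 8x + 8y + 8z.

In cylindrical coordinates, x = r cos(θ), y = r sin(θ), z = z, dV = r dr dθ dz, with 0 ≤ r ≤ 6, 0 ≤ θ ≤ 2π, 0 ≤ z ≤ 1.

The integrand, after substitution and multiplying by the volume element, becomes (8sqrt(2)r sin(θ + π/4) + 8z) · r, so

    ∭_V (∇·F) dV = ∫_0^{2π} ∫_0^{6} ∫_0^{1} (8sqrt(2)r sin(θ + π/4) + 8z) · r dz dr dθ.

Inner (z from 0 to 1): 4r (2sqrt(2)r sin(θ + π/4) + 1).
Middle (r from 0 to 6): 576sqrt(2)sin(θ + π/4) + 72.
Outer (θ from 0 to 2π): 144π.

Therefore ∯_{∂V} F · n dS = 144π.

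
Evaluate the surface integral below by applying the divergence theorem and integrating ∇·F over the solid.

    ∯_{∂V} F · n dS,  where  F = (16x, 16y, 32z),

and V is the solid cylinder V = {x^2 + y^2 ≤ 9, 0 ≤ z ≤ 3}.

By the divergence theorem,

    ∯_{∂V} F · n dS = ∭_V (∇ · F) dV.

Compute the divergence:
    ∇ · F = ∂F_x/∂x + ∂F_y/∂y + ∂F_z/∂z = 16 + 16 + 32 = 64.

In cylindrical coordinates, x = r cos(θ), y = r sin(θ), z = z, dV = r dr dθ dz, with 0 ≤ r ≤ 3, 0 ≤ θ ≤ 2π, 0 ≤ z ≤ 3.

The integrand, after substitution and multiplying by the volume element, becomes (64) · r, so

    ∭_V (∇·F) dV = ∫_0^{2π} ∫_0^{3} ∫_0^{3} (64) · r dz dr dθ.

Inner (z from 0 to 3): 192r.
Middle (r from 0 to 3): 864.
Outer (θ from 0 to 2π): 1728π.

Therefore ∯_{∂V} F · n dS = 1728π.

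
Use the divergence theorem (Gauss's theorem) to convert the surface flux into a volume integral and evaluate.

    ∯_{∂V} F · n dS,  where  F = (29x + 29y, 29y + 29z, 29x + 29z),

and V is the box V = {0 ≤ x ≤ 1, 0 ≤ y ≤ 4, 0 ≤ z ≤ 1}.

By the divergence theorem,

    ∯_{∂V} F · n dS = ∭_V (∇ · F) dV.

Compute the divergence:
    ∇ · F = ∂F_x/∂x + ∂F_y/∂y + ∂F_z/∂z = 29 + 29 + 29 = 87.

V is a rectangular box, so dV = dx dy dz with 0 ≤ x ≤ 1, 0 ≤ y ≤ 4, 0 ≤ z ≤ 1.

Integrate (87) over V as an iterated integral:

    ∭_V (∇·F) dV = ∫_0^{1} ∫_0^{4} ∫_0^{1} (87) dz dy dx.

Inner (z from 0 to 1): 87.
Middle (y from 0 to 4): 348.
Outer (x from 0 to 1): 348.

Therefore ∯_{∂V} F · n dS = 348.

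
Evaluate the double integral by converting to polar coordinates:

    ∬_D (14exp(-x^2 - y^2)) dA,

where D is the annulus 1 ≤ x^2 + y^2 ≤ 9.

The region D is 1 ≤ r ≤ 3, 0 ≤ θ ≤ 2π in polar coordinates, where x = r cos(θ), y = r sin(θ), and dA = r dr dθ.

Under the substitution, the integrand becomes 14exp(-r^2), so

    ∬_D (14exp(-x^2 - y^2)) dA = ∫_{0}^{2π} ∫_{1}^{3} (14exp(-r^2)) · r dr dθ.

Inner integral (in r): ∫_{1}^{3} (14exp(-r^2)) · r dr = -(7 - 7exp(8))exp(-9).

Outer integral (in θ): ∫_{0}^{2π} (-(7 - 7exp(8))exp(-9)) dθ = -14π (1 - exp(8))exp(-9).

Therefore ∬_D (14exp(-x^2 - y^2)) dA = -14π (1 - exp(8))exp(-9).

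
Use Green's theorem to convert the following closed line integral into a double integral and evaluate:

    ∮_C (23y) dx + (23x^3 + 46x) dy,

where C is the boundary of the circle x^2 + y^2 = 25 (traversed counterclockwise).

Green's theorem converts the closed line integral into a double integral over the enclosed region D:

    ∮_C P dx + Q dy = ∬_D (∂Q/∂x - ∂P/∂y) dA.

Here P = 23y, Q = 23x^3 + 46x, so

    ∂Q/∂x = 69x^2 + 46,    ∂P/∂y = 23,
    ∂Q/∂x - ∂P/∂y = 69x^2 + 23.

D is the region x^2 + y^2 ≤ 25. Evaluating the double integral:

In polar coordinates (x = r cos θ, y = r sin θ, dA = r dr dθ) the integrand becomes 69r^2cos(θ)^2 + 23, so

    ∬_D (69x^2 + 23) dA = ∫_0^{2π} ∫_0^{5} (69r^2cos(θ)^2 + 23) · r dr dθ.

Inner (r from 0 to 5): 43125cos(θ)^2/4 + 575/2.
Outer (θ from 0 to 2π): 45425π/4.

Therefore ∮_C P dx + Q dy = 45425π/4.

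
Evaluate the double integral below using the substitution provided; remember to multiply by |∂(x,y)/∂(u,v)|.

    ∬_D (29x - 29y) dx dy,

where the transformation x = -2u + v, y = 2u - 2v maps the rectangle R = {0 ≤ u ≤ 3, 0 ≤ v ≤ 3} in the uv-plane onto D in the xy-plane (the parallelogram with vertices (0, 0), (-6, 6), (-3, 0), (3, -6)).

Compute the Jacobian determinant of (x, y) with respect to (u, v):

    ∂(x,y)/∂(u,v) = | -2  1 | = (-2)(-2) - (1)(2) = 2.
                   | 2  -2 |

Its absolute value is |J| = 2 (the area scaling factor).

Substituting x = -2u + v, y = 2u - 2v into the integrand,

    29x - 29y → -116u + 87v,

so the integral becomes

    ∬_R (-116u + 87v) · |J| du dv = ∫_0^3 ∫_0^3 (-232u + 174v) dv du.

Inner (v): 783 - 696u.
Outer (u): -783.

Therefore ∬_D (29x - 29y) dx dy = -783.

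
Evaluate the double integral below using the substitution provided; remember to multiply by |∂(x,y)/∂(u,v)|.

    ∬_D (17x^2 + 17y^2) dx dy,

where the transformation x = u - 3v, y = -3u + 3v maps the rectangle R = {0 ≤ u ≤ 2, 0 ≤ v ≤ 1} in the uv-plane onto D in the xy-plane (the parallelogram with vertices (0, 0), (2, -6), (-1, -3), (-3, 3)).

Compute the Jacobian determinant of (x, y) with respect to (u, v):

    ∂(x,y)/∂(u,v) = | 1  -3 | = (1)(3) - (-3)(-3) = -6.
                   | -3  3 |

Its absolute value is |J| = 6 (the area scaling factor).

Substituting x = u - 3v, y = -3u + 3v into the integrand,

    17x^2 + 17y^2 → 170u^2 - 408u v + 306v^2,

so the integral becomes

    ∬_R (170u^2 - 408u v + 306v^2) · |J| du dv = ∫_0^2 ∫_0^1 (1020u^2 - 2448u v + 1836v^2) dv du.

Inner (v): 1020u^2 - 1224u + 612.
Outer (u): 1496.

Therefore ∬_D (17x^2 + 17y^2) dx dy = 1496.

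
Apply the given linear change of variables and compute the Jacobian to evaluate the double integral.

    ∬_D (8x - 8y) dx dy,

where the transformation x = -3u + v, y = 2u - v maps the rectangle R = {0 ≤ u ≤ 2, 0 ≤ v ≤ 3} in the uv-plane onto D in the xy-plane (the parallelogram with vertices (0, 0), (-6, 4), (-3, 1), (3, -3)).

Compute the Jacobian determinant of (x, y) with respect to (u, v):

    ∂(x,y)/∂(u,v) = | -3  1 | = (-3)(-1) - (1)(2) = 1.
                   | 2  -1 |

Its absolute value is |J| = 1 (the area scaling factor).

Substituting x = -3u + v, y = 2u - v into the integrand,

    8x - 8y → -40u + 16v,

so the integral becomes

    ∬_R (-40u + 16v) · |J| du dv = ∫_0^2 ∫_0^3 (-40u + 16v) dv du.

Inner (v): 72 - 120u.
Outer (u): -96.

Therefore ∬_D (8x - 8y) dx dy = -96.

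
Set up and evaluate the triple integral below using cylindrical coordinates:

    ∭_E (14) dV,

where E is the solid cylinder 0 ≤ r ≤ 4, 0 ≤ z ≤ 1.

In cylindrical coordinates, x = r cos(θ), y = r sin(θ), z = z, and dV = r dr dθ dz.

The integrand becomes 14, so

    ∭_E (14) dV = ∫_{0}^{2π} ∫_{0}^{4} ∫_{0}^{1} (14) · r dz dr dθ.

Inner (z): 14r.
Middle (r from 0 to 4): 112.
Outer (θ): 224π.

Therefore the triple integral equals 224π.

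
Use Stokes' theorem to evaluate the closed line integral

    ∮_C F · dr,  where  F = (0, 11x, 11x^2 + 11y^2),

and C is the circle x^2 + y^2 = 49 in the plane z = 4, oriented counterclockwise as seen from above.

Let S be the flat disk x^2 + y^2 ≤ 49 in the plane z = 4, with upward unit normal n̂ = ẑ. By Stokes' theorem,

    ∮_C F · dr = ∬_S (∇ × F) · n̂ dS = ∬_D (curl F)_z dA,

where D is the disk x^2 + y^2 ≤ 49.

Compute the curl of F = (0, 11x, 11x^2 + 11y^2):
    (∇ × F)_x = ∂F_z/∂y - ∂F_y/∂z = 22y,
    (∇ × F)_y = ∂F_x/∂z - ∂F_z/∂x = -22x,
    (∇ × F)_z = ∂F_y/∂x - ∂F_x/∂y = 11.

On z = 4, (curl F)_z = 11.

Convert to polar (x = r cos θ, y = r sin θ, dA = r dr dθ); the integrand becomes 11, so

    ∬_D (curl F)_z dA = ∫_0^{2π} ∫_0^{7} (11) · r dr dθ.

Inner (r from 0 to 7): 539/2.
Outer (θ from 0 to 2π): 539π.

Therefore ∮_C F · dr = 539π.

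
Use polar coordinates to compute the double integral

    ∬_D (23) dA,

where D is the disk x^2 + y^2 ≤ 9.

The region D is 0 ≤ r ≤ 3, 0 ≤ θ ≤ 2π in polar coordinates, where x = r cos(θ), y = r sin(θ), and dA = r dr dθ.

Under the substitution, the integrand becomes 23, so

    ∬_D (23) dA = ∫_{0}^{2π} ∫_{0}^{3} (23) · r dr dθ.

Inner integral (in r): ∫_{0}^{3} (23) · r dr = 207/2.

Outer integral (in θ): ∫_{0}^{2π} (207/2) dθ = 207π.

Therefore ∬_D (23) dA = 207π.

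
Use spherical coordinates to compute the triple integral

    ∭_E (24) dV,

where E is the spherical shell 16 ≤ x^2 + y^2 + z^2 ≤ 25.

In spherical coordinates, x = ρ sin(φ) cos(θ), y = ρ sin(φ) sin(θ), z = ρ cos(φ), and dV = ρ^2 sin(φ) dρ dφ dθ.

The integrand becomes 24, so

    ∭_E (24) dV = ∫_{0}^{2π} ∫_{0}^{π} ∫_{4}^{5} (24) · ρ^2 sin(φ) dρ dφ dθ.

Inner (ρ): 488sin(φ).
Middle (φ): 976.
Outer (θ): 1952π.

Therefore the triple integral equals 1952π.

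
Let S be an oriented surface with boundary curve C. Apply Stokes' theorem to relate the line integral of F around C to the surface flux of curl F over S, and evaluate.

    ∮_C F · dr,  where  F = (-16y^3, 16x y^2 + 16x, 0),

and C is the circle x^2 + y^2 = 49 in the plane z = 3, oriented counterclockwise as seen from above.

Let S be the flat disk x^2 + y^2 ≤ 49 in the plane z = 3, with upward unit normal n̂ = ẑ. By Stokes' theorem,

    ∮_C F · dr = ∬_S (∇ × F) · n̂ dS = ∬_D (curl F)_z dA,

where D is the disk x^2 + y^2 ≤ 49.

Compute the curl of F = (-16y^3, 16x y^2 + 16x, 0):
    (∇ × F)_x = ∂F_z/∂y - ∂F_y/∂z = 0,
    (∇ × F)_y = ∂F_x/∂z - ∂F_z/∂x = 0,
    (∇ × F)_z = ∂F_y/∂x - ∂F_x/∂y = 64y^2 + 16.

On z = 3, (curl F)_z = 64y^2 + 16.

Convert to polar (x = r cos θ, y = r sin θ, dA = r dr dθ); the integrand becomes 64r^2sin(θ)^2 + 16, so

    ∬_D (curl F)_z dA = ∫_0^{2π} ∫_0^{7} (64r^2sin(θ)^2 + 16) · r dr dθ.

Inner (r from 0 to 7): 38416sin(θ)^2 + 392.
Outer (θ from 0 to 2π): 39200π.

Therefore ∮_C F · dr = 39200π.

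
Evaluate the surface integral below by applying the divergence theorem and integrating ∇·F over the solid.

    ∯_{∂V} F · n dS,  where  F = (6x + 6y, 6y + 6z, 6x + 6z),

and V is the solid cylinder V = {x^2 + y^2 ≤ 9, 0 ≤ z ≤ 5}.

By the divergence theorem,

    ∯_{∂V} F · n dS = ∭_V (∇ · F) dV.

Compute the divergence:
    ∇ · F = ∂F_x/∂x + ∂F_y/∂y + ∂F_z/∂z = 6 + 6 + 6 = 18.

In cylindrical coordinates, x = r cos(θ), y = r sin(θ), z = z, dV = r dr dθ dz, with 0 ≤ r ≤ 3, 0 ≤ θ ≤ 2π, 0 ≤ z ≤ 5.

The integrand, after substitution and multiplying by the volume element, becomes (18) · r, so

    ∭_V (∇·F) dV = ∫_0^{2π} ∫_0^{3} ∫_0^{5} (18) · r dz dr dθ.

Inner (z from 0 to 5): 90r.
Middle (r from 0 to 3): 405.
Outer (θ from 0 to 2π): 810π.

Therefore ∯_{∂V} F · n dS = 810π.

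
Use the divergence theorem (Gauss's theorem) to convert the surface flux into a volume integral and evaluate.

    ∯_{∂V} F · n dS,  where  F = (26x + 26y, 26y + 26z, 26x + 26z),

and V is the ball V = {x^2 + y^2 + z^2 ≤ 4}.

By the divergence theorem,

    ∯_{∂V} F · n dS = ∭_V (∇ · F) dV.

Compute the divergence:
    ∇ · F = ∂F_x/∂x + ∂F_y/∂y + ∂F_z/∂z = 26 + 26 + 26 = 78.

In spherical coordinates, x = ρ sin(φ) cos(θ), y = ρ sin(φ) sin(θ), z = ρ cos(φ), dV = ρ^2 sin(φ) dρ dφ dθ, with 0 ≤ ρ ≤ 2, 0 ≤ φ ≤ π, 0 ≤ θ ≤ 2π.

The integrand, after substitution and multiplying by the volume element, becomes (78) · ρ^2 sin(φ), so

    ∭_V (∇·F) dV = ∫_0^{2π} ∫_0^{π} ∫_0^{2} (78) · ρ^2 sin(φ) dρ dφ dθ.

Inner (ρ from 0 to 2): 208sin(φ).
Middle (φ from 0 to π): 416.
Outer (θ from 0 to 2π): 832π.

Therefore ∯_{∂V} F · n dS = 832π.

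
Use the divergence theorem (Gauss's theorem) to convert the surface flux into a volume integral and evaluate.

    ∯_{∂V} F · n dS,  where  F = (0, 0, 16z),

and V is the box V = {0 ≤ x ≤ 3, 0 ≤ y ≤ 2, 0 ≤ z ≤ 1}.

By the divergence theorem,

    ∯_{∂V} F · n dS = ∭_V (∇ · F) dV.

Compute the divergence:
    ∇ · F = ∂F_x/∂x + ∂F_y/∂y + ∂F_z/∂z = 0 + 0 + 16 = 16.

V is a rectangular box, so dV = dx dy dz with 0 ≤ x ≤ 3, 0 ≤ y ≤ 2, 0 ≤ z ≤ 1.

Integrate (16) over V as an iterated integral:

    ∭_V (∇·F) dV = ∫_0^{3} ∫_0^{2} ∫_0^{1} (16) dz dy dx.

Inner (z from 0 to 1): 16.
Middle (y from 0 to 2): 32.
Outer (x from 0 to 3): 96.

Therefore ∯_{∂V} F · n dS = 96.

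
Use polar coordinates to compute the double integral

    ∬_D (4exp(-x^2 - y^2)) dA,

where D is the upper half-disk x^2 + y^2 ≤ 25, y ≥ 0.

The region D is 0 ≤ r ≤ 5, 0 ≤ θ ≤ π in polar coordinates, where x = r cos(θ), y = r sin(θ), and dA = r dr dθ.

Under the substitution, the integrand becomes 4exp(-r^2), so

    ∬_D (4exp(-x^2 - y^2)) dA = ∫_{0}^{π} ∫_{0}^{5} (4exp(-r^2)) · r dr dθ.

Inner integral (in r): ∫_{0}^{5} (4exp(-r^2)) · r dr = 2 - 2exp(-25).

Outer integral (in θ): ∫_{0}^{π} (2 - 2exp(-25)) dθ = -2π exp(-25) + 2π.

Therefore ∬_D (4exp(-x^2 - y^2)) dA = -2π exp(-25) + 2π.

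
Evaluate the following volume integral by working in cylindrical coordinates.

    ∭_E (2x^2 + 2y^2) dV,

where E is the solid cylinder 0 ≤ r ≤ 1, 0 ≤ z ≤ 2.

In cylindrical coordinates, x = r cos(θ), y = r sin(θ), z = z, and dV = r dr dθ dz.

The integrand becomes 2r^2, so

    ∭_E (2x^2 + 2y^2) dV = ∫_{0}^{2π} ∫_{0}^{1} ∫_{0}^{2} (2r^2) · r dz dr dθ.

Inner (z): 4r^3.
Middle (r from 0 to 1): 1.
Outer (θ): 2π.

Therefore the triple integral equals 2π.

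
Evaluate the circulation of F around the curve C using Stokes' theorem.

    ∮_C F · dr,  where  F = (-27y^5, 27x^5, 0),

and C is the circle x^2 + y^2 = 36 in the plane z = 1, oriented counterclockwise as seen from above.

Let S be the flat disk x^2 + y^2 ≤ 36 in the plane z = 1, with upward unit normal n̂ = ẑ. By Stokes' theorem,

    ∮_C F · dr = ∬_S (∇ × F) · n̂ dS = ∬_D (curl F)_z dA,

where D is the disk x^2 + y^2 ≤ 36.

Compute the curl of F = (-27y^5, 27x^5, 0):
    (∇ × F)_x = ∂F_z/∂y - ∂F_y/∂z = 0,
    (∇ × F)_y = ∂F_x/∂z - ∂F_z/∂x = 0,
    (∇ × F)_z = ∂F_y/∂x - ∂F_x/∂y = 135x^4 + 135y^4.

On z = 1, (curl F)_z = 135x^4 + 135y^4.

Convert to polar (x = r cos θ, y = r sin θ, dA = r dr dθ); the integrand becomes 135r^4(sin(θ)^4 + cos(θ)^4), so

    ∬_D (curl F)_z dA = ∫_0^{2π} ∫_0^{6} (135r^4(sin(θ)^4 + cos(θ)^4)) · r dr dθ.

Inner (r from 0 to 6): 1049760sin(θ)^4 + 1049760cos(θ)^4.
Outer (θ from 0 to 2π): 1574640π.

Therefore ∮_C F · dr = 1574640π.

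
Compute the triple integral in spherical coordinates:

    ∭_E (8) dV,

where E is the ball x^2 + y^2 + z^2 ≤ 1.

In spherical coordinates, x = ρ sin(φ) cos(θ), y = ρ sin(φ) sin(θ), z = ρ cos(φ), and dV = ρ^2 sin(φ) dρ dφ dθ.

The integrand becomes 8, so

    ∭_E (8) dV = ∫_{0}^{2π} ∫_{0}^{π} ∫_{0}^{1} (8) · ρ^2 sin(φ) dρ dφ dθ.

Inner (ρ): 8sin(φ)/3.
Middle (φ): 16/3.
Outer (θ): 32π/3.

Therefore the triple integral equals 32π/3.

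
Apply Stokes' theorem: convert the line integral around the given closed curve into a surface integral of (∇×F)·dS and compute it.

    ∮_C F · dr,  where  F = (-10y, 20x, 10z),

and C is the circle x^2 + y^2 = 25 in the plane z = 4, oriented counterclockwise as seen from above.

Let S be the flat disk x^2 + y^2 ≤ 25 in the plane z = 4, with upward unit normal n̂ = ẑ. By Stokes' theorem,

    ∮_C F · dr = ∬_S (∇ × F) · n̂ dS = ∬_D (curl F)_z dA,

where D is the disk x^2 + y^2 ≤ 25.

Compute the curl of F = (-10y, 20x, 10z):
    (∇ × F)_x = ∂F_z/∂y - ∂F_y/∂z = 0,
    (∇ × F)_y = ∂F_x/∂z - ∂F_z/∂x = 0,
    (∇ × F)_z = ∂F_y/∂x - ∂F_x/∂y = 30.

On z = 4, (curl F)_z = 30.

Convert to polar (x = r cos θ, y = r sin θ, dA = r dr dθ); the integrand becomes 30, so

    ∬_D (curl F)_z dA = ∫_0^{2π} ∫_0^{5} (30) · r dr dθ.

Inner (r from 0 to 5): 375.
Outer (θ from 0 to 2π): 750π.

Therefore ∮_C F · dr = 750π.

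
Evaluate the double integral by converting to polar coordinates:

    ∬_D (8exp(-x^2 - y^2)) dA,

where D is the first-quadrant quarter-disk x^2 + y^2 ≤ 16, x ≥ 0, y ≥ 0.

The region D is 0 ≤ r ≤ 4, 0 ≤ θ ≤ π/2 in polar coordinates, where x = r cos(θ), y = r sin(θ), and dA = r dr dθ.

Under the substitution, the integrand becomes 8exp(-r^2), so

    ∬_D (8exp(-x^2 - y^2)) dA = ∫_{0}^{π/2} ∫_{0}^{4} (8exp(-r^2)) · r dr dθ.

Inner integral (in r): ∫_{0}^{4} (8exp(-r^2)) · r dr = 4 - 4exp(-16).

Outer integral (in θ): ∫_{0}^{π/2} (4 - 4exp(-16)) dθ = -2π exp(-16) + 2π.

Therefore ∬_D (8exp(-x^2 - y^2)) dA = -2π exp(-16) + 2π.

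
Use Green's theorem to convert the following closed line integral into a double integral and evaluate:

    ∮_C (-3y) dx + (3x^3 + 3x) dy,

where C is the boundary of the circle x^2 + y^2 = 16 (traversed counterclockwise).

Green's theorem converts the closed line integral into a double integral over the enclosed region D:

    ∮_C P dx + Q dy = ∬_D (∂Q/∂x - ∂P/∂y) dA.

Here P = -3y, Q = 3x^3 + 3x, so

    ∂Q/∂x = 9x^2 + 3,    ∂P/∂y = -3,
    ∂Q/∂x - ∂P/∂y = 9x^2 + 6.

D is the region x^2 + y^2 ≤ 16. Evaluating the double integral:

In polar coordinates (x = r cos θ, y = r sin θ, dA = r dr dθ) the integrand becomes 9r^2cos(θ)^2 + 6, so

    ∬_D (9x^2 + 6) dA = ∫_0^{2π} ∫_0^{4} (9r^2cos(θ)^2 + 6) · r dr dθ.

Inner (r from 0 to 4): 576cos(θ)^2 + 48.
Outer (θ from 0 to 2π): 672π.

Therefore ∮_C P dx + Q dy = 672π.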